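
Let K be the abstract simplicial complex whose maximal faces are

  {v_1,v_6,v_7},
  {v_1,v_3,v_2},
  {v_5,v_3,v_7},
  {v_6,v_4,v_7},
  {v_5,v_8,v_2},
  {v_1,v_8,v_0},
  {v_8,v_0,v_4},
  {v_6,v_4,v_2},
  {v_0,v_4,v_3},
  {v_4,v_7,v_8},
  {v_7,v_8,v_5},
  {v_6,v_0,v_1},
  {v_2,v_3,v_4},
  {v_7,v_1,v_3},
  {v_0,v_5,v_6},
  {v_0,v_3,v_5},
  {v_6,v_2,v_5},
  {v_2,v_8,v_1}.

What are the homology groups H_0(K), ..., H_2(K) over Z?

Take the total order v_0 < v_1 < v_2 < v_3 < v_4 < v_5 < v_6 < v_7 < v_8 on the vertex set. Then K (dimension 2) consists of the simplices:

  0-simplices (9): [v_0], [v_1], [v_2], [v_3], [v_4], [v_5], [v_6], [v_7], [v_8]
  1-simplices (27): (27 of them)
  2-simplices (18): (18 of them)

giving chain groups C_0 ≅ Z^9, C_1 ≅ Z^27, C_2 ≅ Z^18.

∂_1: C_1 → C_0 maps an edge to its endpoints' difference, ∂[p,q] = q − p. For instance
  ∂[v_2,v_6] = [v_6] − [v_2].
The 9×27 boundary matrix has rank 8 and Smith normal form diag(1,1,1,1,1,1,1,1).

The boundary map ∂_2: C_2 → C_1 acts by ∂[p,q,r] = [q,r] − [p,r] + [p,q]. For instance
  ∂[v_2,v_5,v_6] = [v_5,v_6] − [v_2,v_6] + [v_2,v_5],
  ∂[v_5,v_7,v_8] = [v_7,v_8] − [v_5,v_8] + [v_5,v_7].
The resulting 27×18 matrix has rank 17, and its Smith normal form has invariant factors (1,1,1,1,1,1,1,1,1,1,1,1,1,1,1,1,1).

From H_k ≅ ker(∂_k) / im(∂_{k+1}) we obtain:

  H_0: rank C_0 − rank ∂_1 = 9 − 8 = 1, and the invariant factors of ∂_1 are all 1, so H_0 ≅ Z.
  H_1: rank ker ∂_1 − rank ∂_2 = (27 − 8) − 17 = 2, and the invariant factors of ∂_2 are all 1, so H_1 ≅ Z^2.
  H_2: rank ker ∂_2 − rank ∂_3 = (18 − 17) − 0 = 1, and there is no ∂_3, so H_2 ≅ Z.

H_0 = Z,  H_1 = Z^2,  H_2 = Z.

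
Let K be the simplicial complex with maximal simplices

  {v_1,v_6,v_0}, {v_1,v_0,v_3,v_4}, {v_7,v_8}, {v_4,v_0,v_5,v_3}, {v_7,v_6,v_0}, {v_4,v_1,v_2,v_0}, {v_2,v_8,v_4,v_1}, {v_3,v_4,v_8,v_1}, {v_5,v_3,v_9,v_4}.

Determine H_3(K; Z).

H_3 ≅ 0.

K has 10 vertices, 24 edges, 20 triangles, 6 3-simplices.
rank ∂_3 = 6, rank ∂_4 = 0 ⇒ b_3 = 6 − 6 − 0 = 0. So H_3 ≅ 0.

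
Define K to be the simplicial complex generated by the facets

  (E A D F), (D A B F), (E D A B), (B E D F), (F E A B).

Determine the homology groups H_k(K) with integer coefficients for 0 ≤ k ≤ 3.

H_0 = Z,  H_1 = 0,  H_2 = 0,  H_3 = Z.

Take the total order A < B < D < E < F on the vertex set. Then K (dimension 3) consists of the simplices:

  0-simplices (5): A, B, D, E, F
  1-simplices (10): AB, AD, AE, AF, BD, BE, BF, DE, DF, EF
  2-simplices (10): ABD, ABE, ABF, ADE, ADF, AEF, BDE, BDF, BEF, DEF
  3-simplices (5): ABDE, ABDF, ABEF, ADEF, BDEF

giving chain groups C_0 ≅ Z^5, C_1 ≅ Z^10, C_2 ≅ Z^10, C_3 ≅ Z^5.

The boundary map ∂_1: C_1 → C_0 is given by ∂[p,q] = [q] − [p].
The resulting 5×10 matrix has rank 4, and its Smith normal form has invariant factors (1,1,1,1).

The boundary map ∂_2: C_2 → C_1 maps a triangle to the signed sum of its edges. For instance
  ∂AEF = EF − AF + AE,
  ∂BDE = DE − BE + BD.
As a 10×10 matrix over Z this has rank 6, with invariant factors (1,1,1,1,1,1).

Boundary ∂_3: C_3 → C_2 sends each 3-simplex σ to the alternating sum Σ_i (−1)^i (σ with its i-th vertex removed). For instance
  ∂ABEF = BEF − AEF + ABF − ABE,
  ∂ABDE = BDE − ADE + ABE − ABD.
The resulting 10×5 matrix has rank 4, and its Smith normal form has invariant factors (1,1,1,1).

From H_k ≅ ker(∂_k) / im(∂_{k+1}) we obtain:

  H_0: rank C_0 − rank ∂_1 = 5 − 4 = 1, and the invariant factors of ∂_1 are all 1, so H_0 = Z.
  H_1: rank ker ∂_1 − rank ∂_2 = (10 − 4) − 6 = 0, and the invariant factors of ∂_2 are all 1, so H_1 = 0.
  H_2: rank ker ∂_2 − rank ∂_3 = (10 − 6) − 4 = 0, and the invariant factors of ∂_3 are all 1, so H_2 = 0.
  H_3: rank ker ∂_3 − rank ∂_4 = (5 − 4) − 0 = 1, and there is no ∂_4, so H_3 = Z.

As a check, the Euler characteristic is 5 − 10 + 10 − 5 = 0, which agrees with 1 − 0 + 0 − 1 = 0.
(K is a triangulation of the 3-sphere S^3.)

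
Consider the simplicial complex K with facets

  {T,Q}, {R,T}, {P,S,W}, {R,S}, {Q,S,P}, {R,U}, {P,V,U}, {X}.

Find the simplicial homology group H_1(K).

Fix the vertex order P < Q < R < S < T < U < V < W < X and write every simplex with vertices in increasing order. Then dim K = 2 and the simplices of K are:

  0-simplices (9): P, Q, R, S, T, U, V, W, X
  1-simplices (12): PQ, PS, PU, PV, PW, QS, QT, RS, RT, RU, SW, UV
  2-simplices (3): PQS, PSW, PUV

so the chain groups are C_0 ≅ Z^9, C_1 ≅ Z^12, C_2 ≅ Z^3.

The boundary map ∂_1: C_1 → C_0 sends each edge [p,q] (with p < q) to q − p.
The resulting 9×12 matrix has rank 7, and its Smith normal form has invariant factors (1,1,1,1,1,1,1).

The boundary map ∂_2: C_2 → C_1 sends each 2-simplex [p,q,r] to [q,r] − [p,r] + [p,q]. For instance
  ∂PQS = QS − PS + PQ,
  ∂PSW = SW − PW + PS.
The 12×3 boundary matrix has rank 3 and Smith normal form diag(1,1,1).

Now H_k = ker ∂_k / im ∂_{k+1}, so:

  H_1: rank ker ∂_1 − rank ∂_2 = (12 − 7) − 3 = 2, and the invariant factors of ∂_2 are all 1, so H_1 = Z^2.

H_1 ≅ Z^2.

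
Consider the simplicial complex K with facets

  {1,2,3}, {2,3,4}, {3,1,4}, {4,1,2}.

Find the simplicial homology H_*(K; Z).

Order the vertices as 1 < 2 < 3 < 4. Listing each simplex with vertices in this order, K has dimension 2 with simplices:

  0-simplices (4): [1], [2], [3], [4]
  1-simplices (6): [1,2], [1,3], [1,4], [2,3], [2,4], [3,4]
  2-simplices (4): [1,2,3], [1,2,4], [1,3,4], [2,3,4]

Hence C_0 ≅ Z^4, C_1 ≅ Z^6, C_2 ≅ Z^4.

The boundary map ∂_1: C_1 → C_0 is given by ∂[p,q] = [q] − [p]. For instance
  ∂[1,4] = [4] − [1].
The 4×6 boundary matrix has rank 3 and Smith normal form diag(1,1,1).

The boundary map ∂_2: C_2 → C_1 sends each 2-simplex [p,q,r] to [q,r] − [p,r] + [p,q]. For instance
  ∂[1,2,3] = [2,3] − [1,3] + [1,2],
  ∂[1,3,4] = [3,4] − [1,4] + [1,3].
This gives a 6×4 integer matrix of rank 3; reducing to Smith normal form yields diagonal entries (1,1,1).

Computing H_k = (kernel of ∂_k) / (image of ∂_{k+1}):

  H_0: rank C_0 − rank ∂_1 = 4 − 3 = 1, and the invariant factors of ∂_1 are all 1, so H_0 = Z.
  H_1: rank ker ∂_1 − rank ∂_2 = (6 − 3) − 3 = 0, and the invariant factors of ∂_2 are all 1, so H_1 = 0.
  H_2: rank ker ∂_2 − rank ∂_3 = (4 − 3) − 0 = 1, and there is no ∂_3, so H_2 = Z.

As a check, the Euler characteristic is 4 − 6 + 4 = 2, which agrees with 1 − 0 + 1 = 2.
(K is a triangulation of the 2-sphere S^2.)

H_0 ≅ Z,  H_1 = 0,  H_2 ≅ Z.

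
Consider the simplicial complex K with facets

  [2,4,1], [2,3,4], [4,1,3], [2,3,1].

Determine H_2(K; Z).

Order the vertices as 1 < 2 < 3 < 4. Listing each simplex with vertices in this order, K has dimension 2 with simplices:

  0-simplices (4): [1], [2], [3], [4]
  1-simplices (6): [1,2], [1,3], [1,4], [2,3], [2,4], [3,4]
  2-simplices (4): [1,2,3], [1,2,4], [1,3,4], [2,3,4]

so the chain groups are C_0 ≅ Z^4, C_1 ≅ Z^6, C_2 ≅ Z^4.

∂_1: C_1 → C_0 maps an edge to its endpoints' difference, ∂[p,q] = q − p. For instance
  ∂[1,2] = [2] − [1].
This gives a 4×6 integer matrix of rank 3; reducing to Smith normal form yields diagonal entries (1,1,1).

The boundary map ∂_2: C_2 → C_1 acts by ∂[p,q,r] = [q,r] − [p,r] + [p,q]. For instance
  ∂[2,3,4] = [3,4] − [2,4] + [2,3],
  ∂[1,2,4] = [2,4] − [1,4] + [1,2].
The 6×4 boundary matrix has rank 3 and Smith normal form diag(1,1,1).

Reading off H_k = ker ∂_k / im ∂_{k+1}:

  H_2: rank ker ∂_2 − rank ∂_3 = (4 − 3) − 0 = 1, and there is no ∂_3, so H_2 ≅ Z.

H_2 = Z.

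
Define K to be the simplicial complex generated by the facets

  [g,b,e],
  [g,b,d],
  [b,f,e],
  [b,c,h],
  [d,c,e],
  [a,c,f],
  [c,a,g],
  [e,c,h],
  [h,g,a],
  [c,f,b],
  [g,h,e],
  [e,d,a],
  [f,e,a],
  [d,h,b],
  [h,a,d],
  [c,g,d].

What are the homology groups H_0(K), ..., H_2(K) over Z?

H_0 = Z,  H_1 = Z^2,  H_2 = Z.

Fix the vertex order a < b < c < d < e < f < g < h and write every simplex with vertices in increasing order. Then dim K = 2 and the simplices of K are:

  0-simplices (8): a, b, c, d, e, f, g, h
  1-simplices (24): ac, ad, ae, af, ag, ah, bc, bd, be, bf, bg, bh, cd, ce, cf, cg, ch, de, dg, dh, ef, eg, eh, gh
  2-simplices (16): acf, acg, ade, adh, aef, agh, bcf, bch, bdg, bdh, bef, beg, cde, cdg, ceh, egh

Hence C_0 ≅ Z^8, C_1 ≅ Z^24, C_2 ≅ Z^16.

The boundary map ∂_1: C_1 → C_0 is given by ∂[p,q] = [q] − [p]. For instance
  ∂eh = h − e.
The 8×24 boundary matrix has rank 7 and Smith normal form diag(1,1,1,1,1,1,1).

The boundary map ∂_2: C_2 → C_1 sends each 2-simplex [p,q,r] to [q,r] − [p,r] + [p,q]. For instance
  ∂aef = ef − af + ae,
  ∂bch = ch − bh + bc.
The resulting 24×16 matrix has rank 15, and its Smith normal form has invariant factors (1,1,1,1,1,1,1,1,1,1,1,1,1,1,1).

Now H_k = ker ∂_k / im ∂_{k+1}, so:

  H_0: rank C_0 − rank ∂_1 = 8 − 7 = 1, and the invariant factors of ∂_1 are all 1, so H_0 = Z.
  H_1: rank ker ∂_1 − rank ∂_2 = (24 − 7) − 15 = 2, and the invariant factors of ∂_2 are all 1, so H_1 = Z^2.
  H_2: rank ker ∂_2 − rank ∂_3 = (16 − 15) − 0 = 1, and there is no ∂_3, so H_2 = Z.

As a check, the Euler characteristic is 8 − 24 + 16 = 0, which agrees with 1 − 2 + 1 = 0.
(K is a triangulation of the torus T^2.)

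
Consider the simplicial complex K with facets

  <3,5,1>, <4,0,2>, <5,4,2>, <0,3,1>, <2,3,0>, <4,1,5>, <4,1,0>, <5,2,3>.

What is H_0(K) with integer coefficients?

H_0 ≅ Z.

Fix the vertex order 0 < 1 < 2 < 3 < 4 < 5 and write every simplex with vertices in increasing order. Then dim K = 2 and the simplices of K are:

  0-simplices (6): [0], [1], [2], [3], [4], [5]
  1-simplices (12): [0,1], [0,2], [0,3], [0,4], [1,3], [1,4], [1,5], [2,3], [2,4], [2,5], [3,5], [4,5]
  2-simplices (8): [0,1,3], [0,1,4], [0,2,3], [0,2,4], [1,3,5], [1,4,5], [2,3,5], [2,4,5]

Hence C_0 ≅ Z^6, C_1 ≅ Z^12, C_2 ≅ Z^8.

∂_1: C_1 → C_0 maps an edge to its endpoints' difference, ∂[p,q] = q − p. For instance
  ∂[1,3] = [3] − [1].
The 6×12 boundary matrix has rank 5 and Smith normal form diag(1,1,1,1,1).

Boundary ∂_2: C_2 → C_1 acts by ∂[p,q,r] = [q,r] − [p,r] + [p,q]. For instance
  ∂[0,1,4] = [1,4] − [0,4] + [0,1],
  ∂[2,4,5] = [4,5] − [2,5] + [2,4].
The resulting 12×8 matrix has rank 7, and its Smith normal form has invariant factors (1,1,1,1,1,1,1).

Reading off H_k = ker ∂_k / im ∂_{k+1}:

  H_0: rank C_0 − rank ∂_1 = 6 − 5 = 1, and the invariant factors of ∂_1 are all 1, so H_0 = Z.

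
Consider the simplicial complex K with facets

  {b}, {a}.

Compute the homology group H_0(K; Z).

Take the total order a < b on the vertex set. Then K (dimension 0) consists of the simplices:

  0-simplices (2): a, b

so the chain groups are C_0 ≅ Z^2.

Reading off H_k = ker ∂_k / im ∂_{k+1}:

  H_0: rank C_0 − rank ∂_1 = 2 − 0 = 2, and there is no ∂_1, so H_0 = Z^2.

H_0 = Z^2.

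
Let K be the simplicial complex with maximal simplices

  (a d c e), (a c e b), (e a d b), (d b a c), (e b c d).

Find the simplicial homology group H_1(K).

Fix the vertex order a < b < c < d < e and write every simplex with vertices in increasing order. Then dim K = 3 and the simplices of K are:

  0-simplices (5): a, b, c, d, e
  1-simplices (10): ab, ac, ad, ae, bc, bd, be, cd, ce, de
  2-simplices (10): abc, abd, abe, acd, ace, ade, bcd, bce, bde, cde
  3-simplices (5): abcd, abce, abde, acde, bcde

so the chain groups are C_0 ≅ Z^5, C_1 ≅ Z^10, C_2 ≅ Z^10, C_3 ≅ Z^5.

∂_1: C_1 → C_0 maps an edge to its endpoints' difference, ∂[p,q] = q − p.
As a 5×10 matrix over Z this has rank 4, with invariant factors (1,1,1,1).

Boundary ∂_2: C_2 → C_1 maps a triangle to the signed sum of its edges. For instance
  ∂cde = de − ce + cd,
  ∂bde = de − be + bd.
The resulting 10×10 matrix has rank 6, and its Smith normal form has invariant factors (1,1,1,1,1,1).

∂_3: C_3 → C_2 sends each 3-simplex σ to the alternating sum Σ_i (−1)^i (σ with its i-th vertex removed). For instance
  ∂abcd = bcd − acd + abd − abc,
  ∂abce = bce − ace + abe − abc.
The resulting 10×5 matrix has rank 4, and its Smith normal form has invariant factors (1,1,1,1).

Reading off H_k = ker ∂_k / im ∂_{k+1}:

  H_1: rank ker ∂_1 − rank ∂_2 = (10 − 4) − 6 = 0, and the invariant factors of ∂_2 are all 1, so H_1 = 0.

H_1 ≅ 0.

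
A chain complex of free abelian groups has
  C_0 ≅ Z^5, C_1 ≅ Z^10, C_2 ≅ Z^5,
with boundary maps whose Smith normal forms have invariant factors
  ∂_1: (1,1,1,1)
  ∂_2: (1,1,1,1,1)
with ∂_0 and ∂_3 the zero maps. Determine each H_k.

H_0 = Z,  H_1 = Z,  H_2 = 0.

H_0: b_0 = 5 − 0 − 4 = 1; torsion from ∂_1 factors > 1: none. So H_0 = Z.
H_1: b_1 = 10 − 4 − 5 = 1; torsion from ∂_2 factors > 1: none. So H_1 = Z.
H_2: b_2 = 5 − 5 − 0 = 0; torsion from ∂_3 factors > 1: none. So H_2 = 0.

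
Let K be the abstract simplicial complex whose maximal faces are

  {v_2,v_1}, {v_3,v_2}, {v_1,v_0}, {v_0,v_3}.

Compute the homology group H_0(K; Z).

We work with the vertex ordering v_0 < v_1 < v_2 < v_3. The simplices of K, each written with vertices in increasing order, are:

  0-simplices (4): [v_0], [v_1], [v_2], [v_3]
  1-simplices (4): [v_0,v_1], [v_0,v_3], [v_1,v_2], [v_2,v_3]

giving chain groups C_0 ≅ Z^4, C_1 ≅ Z^4.

∂_1: C_1 → C_0 sends each edge [p,q] (with p < q) to q − p. For instance
  ∂[v_0,v_3] = [v_3] − [v_0].
As a 4×4 matrix over Z this has rank 3, with invariant factors (1,1,1).

Computing H_k = (kernel of ∂_k) / (image of ∂_{k+1}):

  H_0: rank C_0 − rank ∂_1 = 4 − 3 = 1, and the invariant factors of ∂_1 are all 1, so H_0 = Z.

H_0 ≅ Z.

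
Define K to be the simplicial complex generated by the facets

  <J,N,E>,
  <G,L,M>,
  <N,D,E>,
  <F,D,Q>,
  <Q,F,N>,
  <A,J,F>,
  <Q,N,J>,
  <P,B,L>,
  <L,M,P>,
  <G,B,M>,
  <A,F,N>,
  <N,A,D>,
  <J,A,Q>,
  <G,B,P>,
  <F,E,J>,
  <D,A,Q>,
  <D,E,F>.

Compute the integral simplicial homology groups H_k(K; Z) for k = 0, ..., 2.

We work with the vertex ordering A < B < D < E < F < G < J < L < M < N < P < Q. The simplices of K, each written with vertices in increasing order, are:

  0-simplices (12): A, B, D, E, F, G, J, L, M, N, P, Q
  1-simplices (28): AD, AF, AJ, AN, AQ, BG, BL, BM, BP, DE, DF, DN, DQ, EF, EJ, EN, FJ, FN, FQ, GL, GM, GP, JN, JQ, LM, LP, MP, NQ
  2-simplices (17): ADN, ADQ, AFJ, AFN, AJQ, BGM, BGP, BLP, DEF, DEN, DFQ, EFJ, EJN, FNQ, GLM, JNQ, LMP

Hence C_0 ≅ Z^12, C_1 ≅ Z^28, C_2 ≅ Z^17.

The boundary map ∂_1: C_1 → C_0 maps an edge to its endpoints' difference, ∂[p,q] = q − p. For instance
  ∂DE = E − D.
As a 12×28 matrix over Z this has rank 10, with invariant factors (1,1,1,1,1,1,1,1,1,1).

Boundary ∂_2: C_2 → C_1 sends each 2-simplex [p,q,r] to [q,r] − [p,r] + [p,q]. For instance
  ∂FNQ = NQ − FQ + FN,
  ∂DEN = EN − DN + DE.
This gives a 28×17 integer matrix of rank 17; reducing to Smith normal form yields diagonal entries (1,1,1,1,1,1,1,1,1,1,1,1,1,1,1,1,2).

From H_k ≅ ker(∂_k) / im(∂_{k+1}) we obtain:

  H_0: rank C_0 − rank ∂_1 = 12 − 10 = 2, and the invariant factors of ∂_1 are all 1, so H_0 ≅ Z^2.
  H_1: rank ker ∂_1 − rank ∂_2 = (28 − 10) − 17 = 1, and ∂_2 has invariant factor 2 > 1, so H_1 ≅ Z ⊕ Z/2.
  H_2: rank ker ∂_2 − rank ∂_3 = (17 − 17) − 0 = 0, and there is no ∂_3, so H_2 ≅ 0.

(K is a triangulation of the disjoint union of the real projective plane RP^2 and the Möbius band.)

H_0 = Z^2,  H_1 = Z ⊕ Z/2,  H_2 = 0.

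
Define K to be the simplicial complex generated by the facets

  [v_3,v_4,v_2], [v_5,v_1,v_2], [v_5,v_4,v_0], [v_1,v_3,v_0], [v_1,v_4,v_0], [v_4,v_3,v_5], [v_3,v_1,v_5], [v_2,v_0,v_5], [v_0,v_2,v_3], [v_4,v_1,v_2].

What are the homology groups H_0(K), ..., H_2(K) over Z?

Order the vertices as v_0 < v_1 < v_2 < v_3 < v_4 < v_5. Listing each simplex with vertices in this order, K has dimension 2 with simplices:

  0-simplices (6): [v_0], [v_1], [v_2], [v_3], [v_4], [v_5]
  1-simplices (15): (15 of them)
  2-simplices (10): [v_0,v_1,v_3], [v_0,v_1,v_4], [v_0,v_2,v_3], [v_0,v_2,v_5], [v_0,v_4,v_5], [v_1,v_2,v_4], [v_1,v_2,v_5], [v_1,v_3,v_5], [v_2,v_3,v_4], [v_3,v_4,v_5]

so the chain groups are C_0 ≅ Z^6, C_1 ≅ Z^15, C_2 ≅ Z^10.

∂_1: C_1 → C_0 sends each edge [p,q] (with p < q) to q − p.
The resulting 6×15 matrix has rank 5, and its Smith normal form has invariant factors (1,1,1,1,1).

∂_2: C_2 → C_1 acts by ∂[p,q,r] = [q,r] − [p,r] + [p,q]. For instance
  ∂[v_0,v_1,v_3] = [v_1,v_3] − [v_0,v_3] + [v_0,v_1],
  ∂[v_0,v_2,v_3] = [v_2,v_3] − [v_0,v_3] + [v_0,v_2].
The 15×10 boundary matrix has rank 10 and Smith normal form diag(1,1,1,1,1,1,1,1,1,2).

From H_k ≅ ker(∂_k) / im(∂_{k+1}) we obtain:

  H_0: rank C_0 − rank ∂_1 = 6 − 5 = 1, and the invariant factors of ∂_1 are all 1, so H_0 = Z.
  H_1: rank ker ∂_1 − rank ∂_2 = (15 − 5) − 10 = 0, and ∂_2 has invariant factor 2 > 1, so H_1 = Z_2.
  H_2: rank ker ∂_2 − rank ∂_3 = (10 − 10) − 0 = 0, and there is no ∂_3, so H_2 = 0.

H_0 = Z,  H_1 = Z_2,  H_2 = 0.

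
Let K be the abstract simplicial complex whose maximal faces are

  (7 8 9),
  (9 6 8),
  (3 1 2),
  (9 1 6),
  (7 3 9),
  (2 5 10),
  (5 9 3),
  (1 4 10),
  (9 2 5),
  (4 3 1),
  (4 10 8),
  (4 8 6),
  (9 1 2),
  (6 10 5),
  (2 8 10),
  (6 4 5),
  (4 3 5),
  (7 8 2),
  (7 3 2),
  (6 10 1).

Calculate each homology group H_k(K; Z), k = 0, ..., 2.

K has 10 vertices, 30 edges, 20 triangles.
rank ∂_0 = 0, rank ∂_1 = 9 ⇒ b_0 = 10 − 0 − 9 = 1; all invariant factors of ∂_1 are 1 so no torsion. So H_0 = Z.
rank ∂_1 = 9, rank ∂_2 = 20 ⇒ b_1 = 30 − 9 − 20 = 1; ∂_2 has invariant factor(s) [2] giving torsion. So H_1 = Z ⊕ Z/2.
rank ∂_2 = 20, rank ∂_3 = 0 ⇒ b_2 = 20 − 20 − 0 = 0. So H_2 = 0.

H_0 = Z,  H_1 = Z ⊕ Z/2,  H_2 = 0.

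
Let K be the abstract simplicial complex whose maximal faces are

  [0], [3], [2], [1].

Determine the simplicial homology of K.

H_0 ≅ Z^4.

We work with the vertex ordering 0 < 1 < 2 < 3. The simplices of K, each written with vertices in increasing order, are:

  0-simplices (4): [0], [1], [2], [3]

giving chain groups C_0 ≅ Z^4.

Computing H_k = (kernel of ∂_k) / (image of ∂_{k+1}):

  H_0: rank C_0 − rank ∂_1 = 4 − 0 = 4, and there is no ∂_1, so H_0 = Z^4.

(K is a triangulation of a set of 4 points.)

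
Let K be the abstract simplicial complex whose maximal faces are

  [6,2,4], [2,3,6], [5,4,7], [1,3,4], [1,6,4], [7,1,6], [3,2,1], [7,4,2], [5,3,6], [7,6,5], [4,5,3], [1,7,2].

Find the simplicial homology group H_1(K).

Take the total order 1 < 2 < 3 < 4 < 5 < 6 < 7 on the vertex set. Then K (dimension 2) consists of the simplices:

  0-simplices (7): [1], [2], [3], [4], [5], [6], [7]
  1-simplices (18): [1,2], [1,3], [1,4], [1,6], [1,7], [2,3], [2,4], [2,6], [2,7], [3,4], [3,5], [3,6], [4,5], [4,6], [4,7], [5,6], [5,7], [6,7]
  2-simplices (12): [1,2,3], [1,2,7], [1,3,4], [1,4,6], [1,6,7], [2,3,6], [2,4,6], [2,4,7], [3,4,5], [3,5,6], [4,5,7], [5,6,7]

Hence C_0 ≅ Z^7, C_1 ≅ Z^18, C_2 ≅ Z^12.

The boundary map ∂_1: C_1 → C_0 is given by ∂[p,q] = [q] − [p].
The resulting 7×18 matrix has rank 6, and its Smith normal form has invariant factors (1,1,1,1,1,1).

Boundary ∂_2: C_2 → C_1 sends each 2-simplex [p,q,r] to [q,r] − [p,r] + [p,q]. For instance
  ∂[2,3,6] = [3,6] − [2,6] + [2,3],
  ∂[1,3,4] = [3,4] − [1,4] + [1,3].
This gives a 18×12 integer matrix of rank 12; reducing to Smith normal form yields diagonal entries (1,1,1,1,1,1,1,1,1,1,1,2).

Now H_k = ker ∂_k / im ∂_{k+1}, so:

  H_1: rank ker ∂_1 − rank ∂_2 = (18 − 6) − 12 = 0, and ∂_2 has invariant factor 2 > 1, so H_1 ≅ Z_2.

(K is a triangulation of the real projective plane RP^2.)

H_1 = Z_2.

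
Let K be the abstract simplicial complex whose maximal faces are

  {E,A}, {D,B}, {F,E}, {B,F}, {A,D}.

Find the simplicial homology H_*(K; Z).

H_0 ≅ Z,  H_1 ≅ Z.

Order the vertices as A < B < D < E < F. Listing each simplex with vertices in this order, K has dimension 1 with simplices:

  0-simplices (5): A, B, D, E, F
  1-simplices (5): AD, AE, BD, BF, EF

giving chain groups C_0 ≅ Z^5, C_1 ≅ Z^5.

∂_1: C_1 → C_0 sends each edge [p,q] (with p < q) to q − p.
As a 5×5 matrix over Z this has rank 4, with invariant factors (1,1,1,1).

Computing H_k = (kernel of ∂_k) / (image of ∂_{k+1}):

  H_0: rank C_0 − rank ∂_1 = 5 − 4 = 1, and the invariant factors of ∂_1 are all 1, so H_0 ≅ Z.
  H_1: rank ker ∂_1 − rank ∂_2 = (5 − 4) − 0 = 1, and there is no ∂_2, so H_1 ≅ Z.

As a check, the Euler characteristic is 5 − 5 = 0, which agrees with 1 − 1 = 0.
(K is a triangulation of the circle S^1.)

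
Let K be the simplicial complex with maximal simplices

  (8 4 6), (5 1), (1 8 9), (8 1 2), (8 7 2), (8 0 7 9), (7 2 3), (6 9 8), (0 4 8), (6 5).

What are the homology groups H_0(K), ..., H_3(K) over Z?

H_0 = Z,  H_1 = Z,  H_2 = 0,  H_3 = 0.

We work with the vertex ordering 0 < 1 < 2 < 3 < 4 < 5 < 6 < 7 < 8 < 9. The simplices of K, each written with vertices in increasing order, are:

  0-simplices (10): [0], [1], [2], [3], [4], [5], [6], [7], [8], [9]
  1-simplices (20): [0,4], [0,7], [0,8], [0,9], [1,2], [1,5], [1,8], [1,9], [2,3], [2,7], [2,8], [3,7], [4,6], [4,8], [5,6], [6,8], [6,9], [7,8], [7,9], [8,9]
  2-simplices (11): [0,4,8], [0,7,8], [0,7,9], [0,8,9], [1,2,8], [1,8,9], [2,3,7], [2,7,8], [4,6,8], [6,8,9], [7,8,9]
  3-simplices (1): [0,7,8,9]

so the chain groups are C_0 ≅ Z^10, C_1 ≅ Z^20, C_2 ≅ Z^11, C_3 ≅ Z^1.

∂_1: C_1 → C_0 sends each edge [p,q] (with p < q) to q − p. For instance
  ∂[7,9] = [9] − [7].
The resulting 10×20 matrix has rank 9, and its Smith normal form has invariant factors (1,1,1,1,1,1,1,1,1).

Boundary ∂_2: C_2 → C_1 maps a triangle to the signed sum of its edges. For instance
  ∂[0,4,8] = [4,8] − [0,8] + [0,4],
  ∂[0,7,8] = [7,8] − [0,8] + [0,7].
As a 20×11 matrix over Z this has rank 10, with invariant factors (1,1,1,1,1,1,1,1,1,1).

Boundary ∂_3: C_3 → C_2 sends each 3-simplex σ to the alternating sum Σ_i (−1)^i (σ with its i-th vertex removed). For instance
  ∂[0,7,8,9] = [7,8,9] − [0,8,9] + [0,7,9] − [0,7,8].
This gives a 11×1 integer matrix of rank 1; reducing to Smith normal form yields diagonal entries (1).

From H_k ≅ ker(∂_k) / im(∂_{k+1}) we obtain:

  H_0: rank C_0 − rank ∂_1 = 10 − 9 = 1, and the invariant factors of ∂_1 are all 1, so H_0 ≅ Z.
  H_1: rank ker ∂_1 − rank ∂_2 = (20 − 9) − 10 = 1, and the invariant factors of ∂_2 are all 1, so H_1 ≅ Z.
  H_2: rank ker ∂_2 − rank ∂_3 = (11 − 10) − 1 = 0, and the invariant factors of ∂_3 are all 1, so H_2 ≅ 0.
  H_3: rank ker ∂_3 − rank ∂_4 = (1 − 1) − 0 = 0, and there is no ∂_4, so H_3 ≅ 0.

As a check, the Euler characteristic is 10 − 20 + 11 − 1 = 0, which agrees with 1 − 1 + 0 − 0 = 0.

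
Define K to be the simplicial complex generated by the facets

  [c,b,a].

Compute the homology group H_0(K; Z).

We work with the vertex ordering a < b < c. The simplices of K, each written with vertices in increasing order, are:

  0-simplices (3): a, b, c
  1-simplices (3): ab, ac, bc
  2-simplices (1): abc

Hence C_0 ≅ Z^3, C_1 ≅ Z^3, C_2 ≅ Z^1.

∂_1: C_1 → C_0 sends each edge [p,q] (with p < q) to q − p. For instance
  ∂bc = c − b.
The resulting 3×3 matrix has rank 2, and its Smith normal form has invariant factors (1,1).

Boundary ∂_2: C_2 → C_1 maps a triangle to the signed sum of its edges. For instance
  ∂abc = bc − ac + ab.
As a 3×1 matrix over Z this has rank 1, with invariant factors (1).

From H_k ≅ ker(∂_k) / im(∂_{k+1}) we obtain:

  H_0: rank C_0 − rank ∂_1 = 3 − 2 = 1, and the invariant factors of ∂_1 are all 1, so H_0 ≅ Z.

H_0 = Z.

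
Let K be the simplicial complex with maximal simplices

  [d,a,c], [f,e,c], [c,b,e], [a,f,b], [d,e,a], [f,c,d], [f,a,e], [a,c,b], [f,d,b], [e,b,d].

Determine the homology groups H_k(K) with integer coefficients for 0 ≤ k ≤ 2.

H_0 = Z,  H_1 = Z/2,  H_2 = 0.

Order the vertices as a < b < c < d < e < f. Listing each simplex with vertices in this order, K has dimension 2 with simplices:

  0-simplices (6): a, b, c, d, e, f
  1-simplices (15): ab, ac, ad, ae, af, bc, bd, be, bf, cd, ce, cf, de, df, ef
  2-simplices (10): abc, abf, acd, ade, aef, bce, bde, bdf, cdf, cef

so the chain groups are C_0 ≅ Z^6, C_1 ≅ Z^15, C_2 ≅ Z^10.

∂_1: C_1 → C_0 maps an edge to its endpoints' difference, ∂[p,q] = q − p. For instance
  ∂cd = d − c.
This gives a 6×15 integer matrix of rank 5; reducing to Smith normal form yields diagonal entries (1,1,1,1,1).

The boundary map ∂_2: C_2 → C_1 acts by ∂[p,q,r] = [q,r] − [p,r] + [p,q]. For instance
  ∂abc = bc − ac + ab,
  ∂aef = ef − af + ae.
As a 15×10 matrix over Z this has rank 10, with invariant factors (1,1,1,1,1,1,1,1,1,2).

From H_k ≅ ker(∂_k) / im(∂_{k+1}) we obtain:

  H_0: rank C_0 − rank ∂_1 = 6 − 5 = 1, and the invariant factors of ∂_1 are all 1, so H_0 = Z.
  H_1: rank ker ∂_1 − rank ∂_2 = (15 − 5) − 10 = 0, and ∂_2 has invariant factor 2 > 1, so H_1 = Z/2.
  H_2: rank ker ∂_2 − rank ∂_3 = (10 − 10) − 0 = 0, and there is no ∂_3, so H_2 = 0.

As a check, the Euler characteristic is 6 − 15 + 10 = 1, which agrees with 1 − 0 + 0 = 1.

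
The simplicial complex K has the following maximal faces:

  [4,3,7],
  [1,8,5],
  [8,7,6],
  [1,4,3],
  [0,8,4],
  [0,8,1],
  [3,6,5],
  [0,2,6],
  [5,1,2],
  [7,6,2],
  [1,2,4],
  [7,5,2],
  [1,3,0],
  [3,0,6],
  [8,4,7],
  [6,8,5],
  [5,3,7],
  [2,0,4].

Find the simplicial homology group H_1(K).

K has 9 vertices, 27 edges, 18 triangles.
rank ∂_1 = 8, rank ∂_2 = 18 ⇒ b_1 = 27 − 8 − 18 = 1; ∂_2 has invariant factor(s) [2] giving torsion. So H_1 ≅ Z ⊕ Z/2.

H_1 ≅ Z ⊕ Z/2.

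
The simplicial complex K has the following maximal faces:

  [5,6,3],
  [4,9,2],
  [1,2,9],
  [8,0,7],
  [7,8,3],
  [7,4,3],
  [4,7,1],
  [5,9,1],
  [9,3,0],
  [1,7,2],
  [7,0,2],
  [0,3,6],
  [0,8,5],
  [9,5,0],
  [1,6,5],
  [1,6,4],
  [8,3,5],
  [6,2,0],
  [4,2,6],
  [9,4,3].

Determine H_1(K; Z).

Order the vertices as 0 < 1 < 2 < 3 < 4 < 5 < 6 < 7 < 8 < 9. Listing each simplex with vertices in this order, K has dimension 2 with simplices:

  0-simplices (10): [0], [1], [2], [3], [4], [5], [6], [7], [8], [9]
  1-simplices (30): (30 of them)
  2-simplices (20): (20 of them)

Hence C_0 ≅ Z^10, C_1 ≅ Z^30, C_2 ≅ Z^20.

The boundary map ∂_1: C_1 → C_0 sends each edge [p,q] (with p < q) to q − p. For instance
  ∂[0,2] = [2] − [0].
This gives a 10×30 integer matrix of rank 9; reducing to Smith normal form yields diagonal entries (1,1,1,1,1,1,1,1,1).

The boundary map ∂_2: C_2 → C_1 acts by ∂[p,q,r] = [q,r] − [p,r] + [p,q]. For instance
  ∂[0,3,6] = [3,6] − [0,6] + [0,3],
  ∂[0,2,6] = [2,6] − [0,6] + [0,2].
As a 30×20 matrix over Z this has rank 20, with invariant factors (1,1,1,1,1,1,1,1,1,1,1,1,1,1,1,1,1,1,1,2).

From H_k ≅ ker(∂_k) / im(∂_{k+1}) we obtain:

  H_1: rank ker ∂_1 − rank ∂_2 = (30 − 9) − 20 = 1, and ∂_2 has invariant factor 2 > 1, so H_1 ≅ Z ⊕ Z/2.

(K is a triangulation of the Klein bottle.)

H_1 = Z ⊕ Z/2.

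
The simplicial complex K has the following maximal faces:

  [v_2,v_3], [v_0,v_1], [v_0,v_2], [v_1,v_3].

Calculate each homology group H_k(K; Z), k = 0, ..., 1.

H_0 ≅ Z,  H_1 ≅ Z.

Take the total order v_0 < v_1 < v_2 < v_3 on the vertex set. Then K (dimension 1) consists of the simplices:

  0-simplices (4): [v_0], [v_1], [v_2], [v_3]
  1-simplices (4): [v_0,v_1], [v_0,v_2], [v_1,v_3], [v_2,v_3]

giving chain groups C_0 ≅ Z^4, C_1 ≅ Z^4.

∂_1: C_1 → C_0 is given by ∂[p,q] = [q] − [p].
The 4×4 boundary matrix has rank 3 and Smith normal form diag(1,1,1).

From H_k ≅ ker(∂_k) / im(∂_{k+1}) we obtain:

  H_0: rank C_0 − rank ∂_1 = 4 − 3 = 1, and the invariant factors of ∂_1 are all 1, so H_0 = Z.
  H_1: rank ker ∂_1 − rank ∂_2 = (4 − 3) − 0 = 1, and there is no ∂_2, so H_1 = Z.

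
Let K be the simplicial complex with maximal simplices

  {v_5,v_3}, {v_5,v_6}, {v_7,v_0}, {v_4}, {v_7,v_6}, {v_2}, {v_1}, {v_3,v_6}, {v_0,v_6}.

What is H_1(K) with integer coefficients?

H_1 = Z^2.

Take the total order v_0 < v_1 < v_2 < v_3 < v_4 < v_5 < v_6 < v_7 on the vertex set. Then K (dimension 1) consists of the simplices:

  0-simplices (8): [v_0], [v_1], [v_2], [v_3], [v_4], [v_5], [v_6], [v_7]
  1-simplices (6): [v_0,v_6], [v_0,v_7], [v_3,v_5], [v_3,v_6], [v_5,v_6], [v_6,v_7]

Hence C_0 ≅ Z^8, C_1 ≅ Z^6.

Boundary ∂_1: C_1 → C_0 sends each edge [p,q] (with p < q) to q − p.
As a 8×6 matrix over Z this has rank 4, with invariant factors (1,1,1,1).

Now H_k = ker ∂_k / im ∂_{k+1}, so:

  H_1: rank ker ∂_1 − rank ∂_2 = (6 − 4) − 0 = 2, and there is no ∂_2, so H_1 ≅ Z^2.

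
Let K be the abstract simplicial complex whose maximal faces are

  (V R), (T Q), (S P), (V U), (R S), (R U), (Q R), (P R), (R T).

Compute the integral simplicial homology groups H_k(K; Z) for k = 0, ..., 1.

H_0 ≅ Z,  H_1 ≅ Z^3.

Order the vertices as P < Q < R < S < T < U < V. Listing each simplex with vertices in this order, K has dimension 1 with simplices:

  0-simplices (7): P, Q, R, S, T, U, V
  1-simplices (9): PR, PS, QR, QT, RS, RT, RU, RV, UV

so the chain groups are C_0 ≅ Z^7, C_1 ≅ Z^9.

∂_1: C_1 → C_0 sends each edge [p,q] (with p < q) to q − p. For instance
  ∂QR = R − Q.
The resulting 7×9 matrix has rank 6, and its Smith normal form has invariant factors (1,1,1,1,1,1).

From H_k ≅ ker(∂_k) / im(∂_{k+1}) we obtain:

  H_0: rank C_0 − rank ∂_1 = 7 − 6 = 1, and the invariant factors of ∂_1 are all 1, so H_0 ≅ Z.
  H_1: rank ker ∂_1 − rank ∂_2 = (9 − 6) − 0 = 3, and there is no ∂_2, so H_1 ≅ Z^3.

As a check, the Euler characteristic is 7 − 9 = -2, which agrees with 1 − 3 = -2.
(K is a triangulation of a wedge of 3 circles.)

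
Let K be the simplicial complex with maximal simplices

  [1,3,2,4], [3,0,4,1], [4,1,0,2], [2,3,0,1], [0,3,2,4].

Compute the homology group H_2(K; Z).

H_2 ≅ 0.

Fix the vertex order 0 < 1 < 2 < 3 < 4 and write every simplex with vertices in increasing order. Then dim K = 3 and the simplices of K are:

  0-simplices (5): [0], [1], [2], [3], [4]
  1-simplices (10): [0,1], [0,2], [0,3], [0,4], [1,2], [1,3], [1,4], [2,3], [2,4], [3,4]
  2-simplices (10): [0,1,2], [0,1,3], [0,1,4], [0,2,3], [0,2,4], [0,3,4], [1,2,3], [1,2,4], [1,3,4], [2,3,4]
  3-simplices (5): [0,1,2,3], [0,1,2,4], [0,1,3,4], [0,2,3,4], [1,2,3,4]

giving chain groups C_0 ≅ Z^5, C_1 ≅ Z^10, C_2 ≅ Z^10, C_3 ≅ Z^5.

∂_1: C_1 → C_0 is given by ∂[p,q] = [q] − [p].
This gives a 5×10 integer matrix of rank 4; reducing to Smith normal form yields diagonal entries (1,1,1,1).

∂_2: C_2 → C_1 maps a triangle to the signed sum of its edges. For instance
  ∂[1,2,4] = [2,4] − [1,4] + [1,2],
  ∂[2,3,4] = [3,4] − [2,4] + [2,3].
The resulting 10×10 matrix has rank 6, and its Smith normal form has invariant factors (1,1,1,1,1,1).

∂_3: C_3 → C_2 sends each 3-simplex σ to the alternating sum Σ_i (−1)^i (σ with its i-th vertex removed). For instance
  ∂[0,1,3,4] = [1,3,4] − [0,3,4] + [0,1,4] − [0,1,3],
  ∂[0,1,2,4] = [1,2,4] − [0,2,4] + [0,1,4] − [0,1,2].
The 10×5 boundary matrix has rank 4 and Smith normal form diag(1,1,1,1).

Now H_k = ker ∂_k / im ∂_{k+1}, so:

  H_2: rank ker ∂_2 − rank ∂_3 = (10 − 6) − 4 = 0, and the invariant factors of ∂_3 are all 1, so H_2 = 0.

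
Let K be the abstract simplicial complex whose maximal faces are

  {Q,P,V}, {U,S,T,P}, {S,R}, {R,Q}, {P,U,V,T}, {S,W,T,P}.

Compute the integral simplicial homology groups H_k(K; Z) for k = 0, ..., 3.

H_0 = Z,  H_1 = Z,  H_2 = 0,  H_3 = 0.

We work with the vertex ordering P < Q < R < S < T < U < V < W. The simplices of K, each written with vertices in increasing order, are:

  0-simplices (8): P, Q, R, S, T, U, V, W
  1-simplices (16): PQ, PS, PT, PU, PV, PW, QR, QV, RS, ST, SU, SW, TU, TV, TW, UV
  2-simplices (11): PQV, PST, PSU, PSW, PTU, PTV, PTW, PUV, STU, STW, TUV
  3-simplices (3): PSTU, PSTW, PTUV

giving chain groups C_0 ≅ Z^8, C_1 ≅ Z^16, C_2 ≅ Z^11, C_3 ≅ Z^3.

Boundary ∂_1: C_1 → C_0 is given by ∂[p,q] = [q] − [p].
The 8×16 boundary matrix has rank 7 and Smith normal form diag(1,1,1,1,1,1,1).

Boundary ∂_2: C_2 → C_1 acts by ∂[p,q,r] = [q,r] − [p,r] + [p,q]. For instance
  ∂STU = TU − SU + ST,
  ∂PTV = TV − PV + PT.
As a 16×11 matrix over Z this has rank 8, with invariant factors (1,1,1,1,1,1,1,1).

∂_3: C_3 → C_2 sends each 3-simplex σ to the alternating sum Σ_i (−1)^i (σ with its i-th vertex removed). For instance
  ∂PSTW = STW − PTW + PSW − PST,
  ∂PTUV = TUV − PUV + PTV − PTU.
The 11×3 boundary matrix has rank 3 and Smith normal form diag(1,1,1).

Reading off H_k = ker ∂_k / im ∂_{k+1}:

  H_0: rank C_0 − rank ∂_1 = 8 − 7 = 1, and the invariant factors of ∂_1 are all 1, so H_0 ≅ Z.
  H_1: rank ker ∂_1 − rank ∂_2 = (16 − 7) − 8 = 1, and the invariant factors of ∂_2 are all 1, so H_1 ≅ Z.
  H_2: rank ker ∂_2 − rank ∂_3 = (11 − 8) − 3 = 0, and the invariant factors of ∂_3 are all 1, so H_2 ≅ 0.
  H_3: rank ker ∂_3 − rank ∂_4 = (3 − 3) − 0 = 0, and there is no ∂_4, so H_3 ≅ 0.

As a check, the Euler characteristic is 8 − 16 + 11 − 3 = 0, which agrees with 1 − 1 + 0 − 0 = 0.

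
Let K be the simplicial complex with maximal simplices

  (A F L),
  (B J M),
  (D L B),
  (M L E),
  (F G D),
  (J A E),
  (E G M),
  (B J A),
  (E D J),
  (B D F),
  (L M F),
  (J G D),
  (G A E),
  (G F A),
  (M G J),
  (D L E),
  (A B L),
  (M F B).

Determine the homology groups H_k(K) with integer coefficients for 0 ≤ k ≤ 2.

We work with the vertex ordering A < B < D < E < F < G < J < L < M. The simplices of K, each written with vertices in increasing order, are:

  0-simplices (9): A, B, D, E, F, G, J, L, M
  1-simplices (27): AB, AE, AF, AG, AJ, AL, BD, BF, BJ, BL, BM, DE, DF, DG, DJ, DL, EG, EJ, EL, EM, FG, FL, FM, GJ, GM, JM, LM
  2-simplices (18): ABJ, ABL, AEG, AEJ, AFG, AFL, BDF, BDL, BFM, BJM, DEJ, DEL, DFG, DGJ, EGM, ELM, FLM, GJM

giving chain groups C_0 ≅ Z^9, C_1 ≅ Z^27, C_2 ≅ Z^18.

The boundary map ∂_1: C_1 → C_0 maps an edge to its endpoints' difference, ∂[p,q] = q − p. For instance
  ∂FG = G − F.
As a 9×27 matrix over Z this has rank 8, with invariant factors (1,1,1,1,1,1,1,1).

∂_2: C_2 → C_1 acts by ∂[p,q,r] = [q,r] − [p,r] + [p,q]. For instance
  ∂BFM = FM − BM + BF,
  ∂AFL = FL − AL + AF.
The 27×18 boundary matrix has rank 18 and Smith normal form diag(1,1,1,1,1,1,1,1,1,1,1,1,1,1,1,1,1,2).

Reading off H_k = ker ∂_k / im ∂_{k+1}:

  H_0: rank C_0 − rank ∂_1 = 9 − 8 = 1, and the invariant factors of ∂_1 are all 1, so H_0 = Z.
  H_1: rank ker ∂_1 − rank ∂_2 = (27 − 8) − 18 = 1, and ∂_2 has invariant factor 2 > 1, so H_1 = Z ⊕ Z/2.
  H_2: rank ker ∂_2 − rank ∂_3 = (18 − 18) − 0 = 0, and there is no ∂_3, so H_2 = 0.

As a check, the Euler characteristic is 9 − 27 + 18 = 0, which agrees with 1 − 1 + 0 = 0.

H_0 = Z,  H_1 = Z ⊕ Z/2,  H_2 = 0.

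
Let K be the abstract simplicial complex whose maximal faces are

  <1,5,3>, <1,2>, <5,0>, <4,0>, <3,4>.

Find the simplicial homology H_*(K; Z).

K has 6 vertices, 7 edges, 1 triangle.
rank ∂_0 = 0, rank ∂_1 = 5 ⇒ b_0 = 6 − 0 − 5 = 1; all invariant factors of ∂_1 are 1 so no torsion. So H_0 = Z.
rank ∂_1 = 5, rank ∂_2 = 1 ⇒ b_1 = 7 − 5 − 1 = 1; all invariant factors of ∂_2 are 1 so no torsion. So H_1 = Z.
rank ∂_2 = 1, rank ∂_3 = 0 ⇒ b_2 = 1 − 1 − 0 = 0. So H_2 = 0.

H_0 = Z,  H_1 = Z,  H_2 = 0.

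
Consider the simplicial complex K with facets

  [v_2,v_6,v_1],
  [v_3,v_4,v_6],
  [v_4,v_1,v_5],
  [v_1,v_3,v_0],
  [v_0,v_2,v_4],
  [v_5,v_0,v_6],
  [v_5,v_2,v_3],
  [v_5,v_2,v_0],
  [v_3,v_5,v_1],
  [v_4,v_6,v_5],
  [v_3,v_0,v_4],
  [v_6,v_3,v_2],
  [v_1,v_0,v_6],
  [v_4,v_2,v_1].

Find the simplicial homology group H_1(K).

Take the total order v_0 < v_1 < v_2 < v_3 < v_4 < v_5 < v_6 on the vertex set. Then K (dimension 2) consists of the simplices:

  0-simplices (7): [v_0], [v_1], [v_2], [v_3], [v_4], [v_5], [v_6]
  1-simplices (21): (21 of them)
  2-simplices (14): (14 of them)

Hence C_0 ≅ Z^7, C_1 ≅ Z^21, C_2 ≅ Z^14.

The boundary map ∂_1: C_1 → C_0 maps an edge to its endpoints' difference, ∂[p,q] = q − p. For instance
  ∂[v_0,v_3] = [v_3] − [v_0].
This gives a 7×21 integer matrix of rank 6; reducing to Smith normal form yields diagonal entries (1,1,1,1,1,1).

Boundary ∂_2: C_2 → C_1 maps a triangle to the signed sum of its edges. For instance
  ∂[v_1,v_2,v_6] = [v_2,v_6] − [v_1,v_6] + [v_1,v_2],
  ∂[v_0,v_3,v_4] = [v_3,v_4] − [v_0,v_4] + [v_0,v_3].
This gives a 21×14 integer matrix of rank 13; reducing to Smith normal form yields diagonal entries (1,1,1,1,1,1,1,1,1,1,1,1,1).

From H_k ≅ ker(∂_k) / im(∂_{k+1}) we obtain:

  H_1: rank ker ∂_1 − rank ∂_2 = (21 − 6) − 13 = 2, and the invariant factors of ∂_2 are all 1, so H_1 ≅ Z^2.

(K is a triangulation of the torus T^2.)

H_1 ≅ Z^2.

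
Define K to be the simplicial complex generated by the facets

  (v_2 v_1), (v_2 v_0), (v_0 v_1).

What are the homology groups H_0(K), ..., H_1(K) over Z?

Take the total order v_0 < v_1 < v_2 on the vertex set. Then K (dimension 1) consists of the simplices:

  0-simplices (3): [v_0], [v_1], [v_2]
  1-simplices (3): [v_0,v_1], [v_0,v_2], [v_1,v_2]

Hence C_0 ≅ Z^3, C_1 ≅ Z^3.

The boundary map ∂_1: C_1 → C_0 maps an edge to its endpoints' difference, ∂[p,q] = q − p.
As a 3×3 matrix over Z this has rank 2, with invariant factors (1,1).

Now H_k = ker ∂_k / im ∂_{k+1}, so:

  H_0: rank C_0 − rank ∂_1 = 3 − 2 = 1, and the invariant factors of ∂_1 are all 1, so H_0 ≅ Z.
  H_1: rank ker ∂_1 − rank ∂_2 = (3 − 2) − 0 = 1, and there is no ∂_2, so H_1 ≅ Z.

(K is a triangulation of the circle S^1.)

H_0 = Z,  H_1 = Z.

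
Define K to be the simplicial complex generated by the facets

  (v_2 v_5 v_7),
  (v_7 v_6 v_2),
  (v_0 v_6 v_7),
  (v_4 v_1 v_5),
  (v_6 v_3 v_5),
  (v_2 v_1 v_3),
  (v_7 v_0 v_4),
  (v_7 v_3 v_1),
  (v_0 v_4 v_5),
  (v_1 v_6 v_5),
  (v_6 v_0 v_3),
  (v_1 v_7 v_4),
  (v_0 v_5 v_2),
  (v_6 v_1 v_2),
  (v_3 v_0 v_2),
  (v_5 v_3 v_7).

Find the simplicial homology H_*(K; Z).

H_0 ≅ Z,  H_1 ≅ Z^2,  H_2 ≅ Z.

Fix the vertex order v_0 < v_1 < v_2 < v_3 < v_4 < v_5 < v_6 < v_7 and write every simplex with vertices in increasing order. Then dim K = 2 and the simplices of K are:

  0-simplices (8): [v_0], [v_1], [v_2], [v_3], [v_4], [v_5], [v_6], [v_7]
  1-simplices (24): (24 of them)
  2-simplices (16): (16 of them)

so the chain groups are C_0 ≅ Z^8, C_1 ≅ Z^24, C_2 ≅ Z^16.

The boundary map ∂_1: C_1 → C_0 maps an edge to its endpoints' difference, ∂[p,q] = q − p.
The 8×24 boundary matrix has rank 7 and Smith normal form diag(1,1,1,1,1,1,1).

The boundary map ∂_2: C_2 → C_1 maps a triangle to the signed sum of its edges. For instance
  ∂[v_0,v_3,v_6] = [v_3,v_6] − [v_0,v_6] + [v_0,v_3],
  ∂[v_0,v_4,v_7] = [v_4,v_7] − [v_0,v_7] + [v_0,v_4].
The resulting 24×16 matrix has rank 15, and its Smith normal form has invariant factors (1,1,1,1,1,1,1,1,1,1,1,1,1,1,1).

Reading off H_k = ker ∂_k / im ∂_{k+1}:

  H_0: rank C_0 − rank ∂_1 = 8 − 7 = 1, and the invariant factors of ∂_1 are all 1, so H_0 = Z.
  H_1: rank ker ∂_1 − rank ∂_2 = (24 − 7) − 15 = 2, and the invariant factors of ∂_2 are all 1, so H_1 = Z^2.
  H_2: rank ker ∂_2 − rank ∂_3 = (16 − 15) − 0 = 1, and there is no ∂_3, so H_2 = Z.

(K is a triangulation of the torus T^2.)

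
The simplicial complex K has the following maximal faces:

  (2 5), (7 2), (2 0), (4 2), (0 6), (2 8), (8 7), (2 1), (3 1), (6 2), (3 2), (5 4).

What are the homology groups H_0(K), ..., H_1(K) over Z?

H_0 ≅ Z,  H_1 ≅ Z^4.

We work with the vertex ordering 0 < 1 < 2 < 3 < 4 < 5 < 6 < 7 < 8. The simplices of K, each written with vertices in increasing order, are:

  0-simplices (9): [0], [1], [2], [3], [4], [5], [6], [7], [8]
  1-simplices (12): [0,2], [0,6], [1,2], [1,3], [2,3], [2,4], [2,5], [2,6], [2,7], [2,8], [4,5], [7,8]

giving chain groups C_0 ≅ Z^9, C_1 ≅ Z^12.

∂_1: C_1 → C_0 is given by ∂[p,q] = [q] − [p]. For instance
  ∂[2,7] = [7] − [2].
The resulting 9×12 matrix has rank 8, and its Smith normal form has invariant factors (1,1,1,1,1,1,1,1).

Computing H_k = (kernel of ∂_k) / (image of ∂_{k+1}):

  H_0: rank C_0 − rank ∂_1 = 9 − 8 = 1, and the invariant factors of ∂_1 are all 1, so H_0 ≅ Z.
  H_1: rank ker ∂_1 − rank ∂_2 = (12 − 8) − 0 = 4, and there is no ∂_2, so H_1 ≅ Z^4.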